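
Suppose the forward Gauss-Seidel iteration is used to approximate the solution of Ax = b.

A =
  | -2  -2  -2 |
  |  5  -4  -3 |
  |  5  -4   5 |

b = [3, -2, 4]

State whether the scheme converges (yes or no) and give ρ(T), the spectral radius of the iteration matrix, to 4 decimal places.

A = D + L + U where D = diag(-2, -4, 5).
Gauss-Seidel: T = -(D+L)⁻¹U, row 0 first, T[0,2] = -(-2)/(-2) = -1.0000; later rows by forward substitution.
  T[0,:] = [+0.0000, -1.0000, -1.0000]
  T[1,:] = [+0.0000, -1.2500, -2.0000]
  T[2,:] = [+0.0000, +0.0000, -0.6000]
eigenvalue magnitudes: 1.2500, 0.6000, 0.0000.
ρ = 1.2500; 1.2500 > 1, so it fails to converge.

no, ρ = 1.2500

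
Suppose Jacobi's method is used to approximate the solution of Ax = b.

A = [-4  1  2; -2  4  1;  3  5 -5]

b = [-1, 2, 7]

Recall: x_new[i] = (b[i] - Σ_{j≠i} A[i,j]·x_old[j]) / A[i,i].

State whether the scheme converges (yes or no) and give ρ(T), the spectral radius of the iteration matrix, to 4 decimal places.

Write A = D+L+U with D = diag(-4, 4, -5).
Jacobi: T = -D⁻¹(L+U), T[2,1] = -(5)/(-5) = +1.0000; T[2,2] = 0.
  T[0,:] = [+0.0000  +0.2500  +0.5000]
  T[1,:] = [+0.5000  +0.0000  -0.2500]
  T[2,:] = [+0.6000  +1.0000  +0.0000]
|λ(T)| sorted: 0.6938, 0.5534, 0.5534.
spectral radius ρ = 0.6938; 0.6938 < 1: convergent.

yes, ρ = 0.6938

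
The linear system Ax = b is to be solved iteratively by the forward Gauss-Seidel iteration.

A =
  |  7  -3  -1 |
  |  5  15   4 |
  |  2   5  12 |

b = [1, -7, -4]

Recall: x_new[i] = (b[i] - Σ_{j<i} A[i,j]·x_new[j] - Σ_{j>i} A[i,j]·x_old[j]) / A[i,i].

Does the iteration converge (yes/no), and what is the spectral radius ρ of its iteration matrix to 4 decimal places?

yes, ρ = 0.1570

Write A = D+L+U with D = diag(7, 15, 12).
Gauss-Seidel: T = -(D+L)⁻¹U, row 0 first, T[0,1] = -(-3)/(7) = +0.4286; later rows by forward substitution.
  T[0,:] = [+0.0000, +0.4286, +0.1429]
  T[1,:] = [+0.0000, -0.1429, -0.3143]
  T[2,:] = [+0.0000, -0.0119, +0.1071]
|λ(T)| sorted: 0.1570, 0.1213, 0.0000.
spectral radius ρ = 0.1570; 0.1570 < 1 ⇒ converges.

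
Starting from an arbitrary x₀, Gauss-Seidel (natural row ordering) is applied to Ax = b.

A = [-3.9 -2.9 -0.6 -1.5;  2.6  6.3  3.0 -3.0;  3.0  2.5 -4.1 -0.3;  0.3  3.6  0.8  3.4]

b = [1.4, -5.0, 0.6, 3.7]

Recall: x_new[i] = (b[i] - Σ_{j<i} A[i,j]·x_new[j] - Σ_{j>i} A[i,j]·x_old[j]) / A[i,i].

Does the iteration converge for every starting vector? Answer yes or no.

Write A = D+L+U with D = diag(-3.9, 6.3, -4.1, 3.4).
Gauss-Seidel: T = -(D+L)⁻¹U, row 0 first, T[0,2] = -(-0.6)/(-3.9) = -0.1538; later rows by forward substitution.
  T[0,:] = [+0.0000  -0.7436  -0.1538  -0.3846]
  T[1,:] = [+0.0000  +0.3069  -0.4127  +0.6349]
  T[2,:] = [+0.0000  -0.3570  -0.3642  +0.0326]
  T[3,:] = [+0.0000  -0.1753  +0.5362  -0.6460]
|roots of det(T-λI)|: 0.8508, 0.1639, 0.0164, 0.0000.
ρ(T) = max|λ| = 0.8508; 0.8508 < 1, so it converges for any x₀.

yes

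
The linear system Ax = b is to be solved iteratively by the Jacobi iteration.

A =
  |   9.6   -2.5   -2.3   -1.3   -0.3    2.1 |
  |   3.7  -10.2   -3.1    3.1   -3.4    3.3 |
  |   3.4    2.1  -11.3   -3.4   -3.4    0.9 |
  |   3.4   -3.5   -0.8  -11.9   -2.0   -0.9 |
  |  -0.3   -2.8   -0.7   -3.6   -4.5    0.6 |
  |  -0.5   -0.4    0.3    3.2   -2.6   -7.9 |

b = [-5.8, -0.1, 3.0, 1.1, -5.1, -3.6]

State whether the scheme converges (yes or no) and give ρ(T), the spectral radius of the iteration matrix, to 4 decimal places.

yes, ρ = 0.8555

Diagonal D = diag(9.6, -10.2, -11.3, -11.9, -4.5, -7.9); L, U strict lower/upper.
Jacobi T = -D⁻¹(L+U): T[1,5] = -(3.3)/(-10.2) = +0.3235; T[1,1] = 0.
  T[0,:] = [+0.0000, +0.2604, +0.2396, +0.1354, +0.0312, -0.2188]
  T[1,:] = [+0.3627, +0.0000, -0.3039, +0.3039, -0.3333, +0.3235]
  T[2,:] = [+0.3009, +0.1858, +0.0000, -0.3009, -0.3009, +0.0796]
  T[3,:] = [+0.2857, -0.2941, -0.0672, +0.0000, -0.1681, -0.0756]
  T[4,:] = [-0.0667, -0.6222, -0.1556, -0.8000, +0.0000, +0.1333]
  T[5,:] = [-0.0633, -0.0506, +0.0380, +0.4051, -0.3291, +0.0000]
|roots of det(T-λI)|: 0.8555, 0.5533, 0.4298, 0.4298, 0.1085, 0.1085.
spectral radius ρ = 0.8555; 0.8555 < 1 ⇒ converges.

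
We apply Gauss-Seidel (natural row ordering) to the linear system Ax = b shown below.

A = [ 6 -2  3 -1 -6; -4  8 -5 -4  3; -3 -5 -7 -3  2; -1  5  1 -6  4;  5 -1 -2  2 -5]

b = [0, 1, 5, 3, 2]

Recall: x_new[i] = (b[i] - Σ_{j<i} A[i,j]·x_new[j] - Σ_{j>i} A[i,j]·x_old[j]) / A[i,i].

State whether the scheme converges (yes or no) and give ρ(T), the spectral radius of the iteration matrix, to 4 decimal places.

no, ρ = 1.6567

Let D = diag(6, 8, -7, -6, -5); L, U the strict triangles.
GS T = -(D+L)⁻¹U: row 0 first, T[0,4] = -(-6)/(6) = +1.0000; later rows by forward substitution.
  T[0,:] = [+0.0000 +0.3333 -0.5000 +0.1667 +1.0000]
  T[1,:] = [+0.0000 +0.1667 +0.3750 +0.5833 +0.1250]
  T[2,:] = [+0.0000 -0.2619 -0.0536 -0.9167 -0.2321]
  T[3,:] = [+0.0000 +0.0397 +0.3869 +0.3056 +0.5655]
  T[4,:] = [+0.0000 +0.4206 -0.3988 +0.5389 +1.2940]
moduli |λ_i(T)| = 1.6567, 0.6755, 0.6755, 0.0787, 0.0000.
spectral radius ρ = 1.6567; 1.6567 > 1: divergent.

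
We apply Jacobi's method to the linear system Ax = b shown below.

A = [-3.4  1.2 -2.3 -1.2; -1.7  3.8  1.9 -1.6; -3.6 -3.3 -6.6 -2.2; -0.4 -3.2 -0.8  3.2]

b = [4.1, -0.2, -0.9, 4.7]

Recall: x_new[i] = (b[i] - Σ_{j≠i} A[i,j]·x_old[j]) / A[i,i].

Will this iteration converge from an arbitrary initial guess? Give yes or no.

no

Split A = D + L + U, D = diag(-3.4, 3.8, -6.6, 3.2).
T_J = -D⁻¹(L+U): T[0,1] = -(1.2)/(-3.4) = +0.3529; T[0,0] = 0.
  T[0,:] = [+0.0000, +0.3529, -0.6765, -0.3529]
  T[1,:] = [+0.4474, +0.0000, -0.5000, +0.4211]
  T[2,:] = [-0.5455, -0.5000, +0.0000, -0.3333]
  T[3,:] = [+0.1250, +1.0000, +0.2500, +0.0000]
|λ(T)| sorted: 1.1206, 0.6720, 0.6720, 0.2014.
ρ = 1.1206; 1.1206 > 1 ⇒ diverges.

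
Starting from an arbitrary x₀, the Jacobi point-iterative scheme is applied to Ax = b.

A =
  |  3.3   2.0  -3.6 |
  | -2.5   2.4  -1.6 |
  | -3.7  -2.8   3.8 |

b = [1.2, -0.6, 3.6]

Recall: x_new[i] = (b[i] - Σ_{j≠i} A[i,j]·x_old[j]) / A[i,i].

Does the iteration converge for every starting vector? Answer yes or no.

A = D + L + U where D = diag(3.3, 2.4, 3.8).
Jacobi: T = -D⁻¹(L+U), T[2,1] = -(-2.8)/(3.8) = +0.7368; T[2,2] = 0.
  T[0,:] = [+0.0000  -0.6061  +1.0909]
  T[1,:] = [+1.0417  +0.0000  +0.6667]
  T[2,:] = [+0.9737  +0.7368  +0.0000]
|roots of det(T-λI)|: 1.1445, 0.6228, 0.6228.
spectral radius ρ = 1.1445; 1.1445 > 1 ⇒ diverges.

no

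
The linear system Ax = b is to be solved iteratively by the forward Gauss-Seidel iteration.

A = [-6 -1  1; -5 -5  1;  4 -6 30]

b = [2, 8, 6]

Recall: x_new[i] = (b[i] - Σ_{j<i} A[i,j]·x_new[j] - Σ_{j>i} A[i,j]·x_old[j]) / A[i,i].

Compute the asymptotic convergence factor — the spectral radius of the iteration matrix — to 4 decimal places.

Split A = D + L + U, D = diag(-6, -5, 30).
Gauss-Seidel: T = -(D+L)⁻¹U, row 0 first, T[0,2] = -(1)/(-6) = +0.1667; later rows by forward substitution.
  T[0,:] = [+0.0000, -0.1667, +0.1667]
  T[1,:] = [+0.0000, +0.1667, +0.0333]
  T[2,:] = [+0.0000, +0.0556, -0.0156]
eigenvalue magnitudes: 0.1763, 0.0252, 0.0000.
ρ(T) = max|λ| = 0.1763; 0.1763 < 1: convergent.

0.1763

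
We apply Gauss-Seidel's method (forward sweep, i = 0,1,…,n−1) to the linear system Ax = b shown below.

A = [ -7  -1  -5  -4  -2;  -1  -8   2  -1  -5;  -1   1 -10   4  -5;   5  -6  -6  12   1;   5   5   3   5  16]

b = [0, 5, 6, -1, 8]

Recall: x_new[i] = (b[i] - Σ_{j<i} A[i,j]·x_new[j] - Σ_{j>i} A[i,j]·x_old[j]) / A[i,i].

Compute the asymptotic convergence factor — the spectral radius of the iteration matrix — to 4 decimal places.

Split A = D + L + U, D = diag(-7, -8, -10, 12, 16).
T_GS = -(D+L)⁻¹U: row 0 first, T[0,3] = -(-4)/(-7) = -0.5714; later rows by forward substitution.
  T[0,:] = [+0.0000  -0.1429  -0.7143  -0.5714  -0.2857]
  T[1,:] = [+0.0000  +0.0179  +0.3393  -0.0536  -0.5893]
  T[2,:] = [+0.0000  +0.0161  +0.1054  +0.4518  -0.5304]
  T[3,:] = [+0.0000  +0.0765  +0.5199  +0.4372  -0.5241]
  T[4,:] = [+0.0000  +0.0121  -0.0650  -0.0260  +0.5367]
eigenvalue magnitudes: 0.9109, 0.4094, 0.2186, 0.0046, 0.0000.
spectral radius ρ = 0.9109; 0.9109 < 1, so it converges for any x₀.

0.9109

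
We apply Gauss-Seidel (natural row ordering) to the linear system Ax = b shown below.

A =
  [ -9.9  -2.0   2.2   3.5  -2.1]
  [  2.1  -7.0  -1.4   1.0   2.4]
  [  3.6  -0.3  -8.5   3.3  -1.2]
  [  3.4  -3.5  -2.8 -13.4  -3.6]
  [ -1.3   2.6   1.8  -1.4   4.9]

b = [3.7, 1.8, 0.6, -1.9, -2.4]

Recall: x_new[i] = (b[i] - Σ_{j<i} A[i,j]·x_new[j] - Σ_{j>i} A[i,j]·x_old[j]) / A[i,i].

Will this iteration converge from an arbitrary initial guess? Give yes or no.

A = D + L + U where D = diag(-9.9, -7, -8.5, -13.4, 4.9).
Gauss-Seidel: T = -(D+L)⁻¹U, row 0 first, T[0,4] = -(-2.1)/(-9.9) = -0.2121; later rows by forward substitution.
  T[0,:] = [+0.0000  -0.2020  +0.2222  +0.3535  -0.2121]
  T[1,:] = [+0.0000  -0.0606  -0.1333  +0.2489  +0.2792]
  T[2,:] = [+0.0000  -0.0834  +0.0988  +0.5292  -0.2409]
  T[3,:] = [+0.0000  -0.0180  +0.0706  -0.0859  -0.3451]
  T[4,:] = [+0.0000  +0.0041  +0.1136  -0.2572  -0.2145]
moduli |λ_i(T)| = 0.5027, 0.1866, 0.1866, 0.0639, 0.0000.
spectral radius ρ = 0.5027; 0.5027 < 1 ⇒ converges.

yes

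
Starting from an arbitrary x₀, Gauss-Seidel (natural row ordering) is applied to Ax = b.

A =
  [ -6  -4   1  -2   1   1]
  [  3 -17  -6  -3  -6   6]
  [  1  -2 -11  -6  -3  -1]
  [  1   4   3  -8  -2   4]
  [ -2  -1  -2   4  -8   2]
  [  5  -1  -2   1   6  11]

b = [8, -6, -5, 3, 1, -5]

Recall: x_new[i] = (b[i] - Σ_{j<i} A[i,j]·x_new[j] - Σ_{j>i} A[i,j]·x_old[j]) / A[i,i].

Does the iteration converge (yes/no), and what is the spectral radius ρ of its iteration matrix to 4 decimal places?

yes, ρ = 0.8910

Write A = D+L+U with D = diag(-6, -17, -11, -8, -8, 11).
GS T = -(D+L)⁻¹U: row 0 first, T[0,2] = -(1)/(-6) = +0.1667; later rows by forward substitution.
  T[0,:] = [+0.0000, -0.6667, +0.1667, -0.3333, +0.1667, +0.1667]
  T[1,:] = [+0.0000, -0.1176, -0.3235, -0.2353, -0.3235, +0.3824]
  T[2,:] = [+0.0000, -0.0392, +0.0740, -0.5330, -0.1988, -0.1453]
  T[3,:] = [+0.0000, -0.1569, -0.1132, -0.3592, -0.4655, +0.6575]
  T[4,:] = [+0.0000, +0.1127, -0.0763, +0.0664, -0.1843, +0.5256]
  T[5,:] = [+0.0000, +0.2380, -0.0398, +0.0297, +0.0015, -0.4139]
|λ(T)| sorted: 0.8910, 0.3880, 0.3880, 0.1649, 0.1649, 0.0000.
ρ(T) = max|λ| = 0.8910; 0.8910 < 1 ⇒ converges.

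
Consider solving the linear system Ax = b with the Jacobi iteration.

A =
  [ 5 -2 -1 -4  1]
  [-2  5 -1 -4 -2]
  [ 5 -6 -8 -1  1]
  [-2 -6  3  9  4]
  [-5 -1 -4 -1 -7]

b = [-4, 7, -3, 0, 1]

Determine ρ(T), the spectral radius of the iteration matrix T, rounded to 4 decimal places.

A = D + L + U where D = diag(5, 5, -8, 9, -7).
Jacobi T = -D⁻¹(L+U): T[3,1] = -(-6)/(9) = +0.6667; T[3,3] = 0.
  T[0,:] = [+0.0000 +0.4000 +0.2000 +0.8000 -0.2000]
  T[1,:] = [+0.4000 +0.0000 +0.2000 +0.8000 +0.4000]
  T[2,:] = [+0.6250 -0.7500 +0.0000 -0.1250 +0.1250]
  T[3,:] = [+0.2222 +0.6667 -0.3333 +0.0000 -0.4444]
  T[4,:] = [-0.7143 -0.1429 -0.5714 -0.1429 +0.0000]
|λ(T)| sorted: 1.1543, 0.7245, 0.7245, 0.6993, 0.4991.
spectral radius ρ = 1.1543; 1.1543 > 1 ⇒ diverges.

1.1543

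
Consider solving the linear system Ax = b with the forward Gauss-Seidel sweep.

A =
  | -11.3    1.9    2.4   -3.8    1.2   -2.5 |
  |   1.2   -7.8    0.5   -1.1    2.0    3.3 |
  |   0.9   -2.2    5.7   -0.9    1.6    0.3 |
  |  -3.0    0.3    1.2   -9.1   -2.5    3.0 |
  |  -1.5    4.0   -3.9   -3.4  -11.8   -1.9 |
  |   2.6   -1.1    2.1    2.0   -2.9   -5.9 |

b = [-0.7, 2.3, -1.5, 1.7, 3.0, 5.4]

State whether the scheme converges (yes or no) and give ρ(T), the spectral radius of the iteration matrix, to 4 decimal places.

yes, ρ = 0.5318

A = D + L + U where D = diag(-11.3, -7.8, 5.7, -9.1, -11.8, -5.9).
Gauss-Seidel: T = -(D+L)⁻¹U, row 0 first, T[0,1] = -(1.9)/(-11.3) = +0.1681; later rows by forward substitution.
  T[0,:] = [+0.0000 +0.1681 +0.2124 -0.3363 +0.1062 -0.2212]
  T[1,:] = [+0.0000 +0.0259 +0.0968 -0.1928 +0.2727 +0.3890]
  T[2,:] = [+0.0000 -0.0166 +0.0038 +0.1366 -0.1922 +0.1325]
  T[3,:] = [+0.0000 -0.0568 -0.0663 +0.1225 -0.3261 +0.4329]
  T[4,:] = [+0.0000 +0.0092 +0.0237 -0.1030 +0.2364 -0.1695]
  T[5,:] = [+0.0000 +0.0396 +0.0428 +0.0285 -0.2992 +0.1072]
|roots of det(T-λI)|: 0.5318, 0.1036, 0.1020, 0.1020, 0.0578, 0.0000.
ρ = 0.5318; 0.5318 < 1 ⇒ converges.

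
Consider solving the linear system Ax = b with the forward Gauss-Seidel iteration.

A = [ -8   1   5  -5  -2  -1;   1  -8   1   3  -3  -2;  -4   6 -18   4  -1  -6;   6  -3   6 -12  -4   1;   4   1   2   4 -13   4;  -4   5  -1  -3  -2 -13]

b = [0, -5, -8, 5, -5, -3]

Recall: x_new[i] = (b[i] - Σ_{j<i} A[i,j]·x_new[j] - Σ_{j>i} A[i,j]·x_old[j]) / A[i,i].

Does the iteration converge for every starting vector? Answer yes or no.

Split A = D + L + U, D = diag(-8, -8, -18, -12, -13, -13).
T_GS = -(D+L)⁻¹U: row 0 first, T[0,1] = -(1)/(-8) = +0.1250; later rows by forward substitution.
  T[0,:] = [+0.0000 +0.1250 +0.6250 -0.6250 -0.2500 -0.1250]
  T[1,:] = [+0.0000 +0.0156 +0.2031 +0.2969 -0.4062 -0.2656]
  T[2,:] = [+0.0000 -0.0226 -0.0712 +0.4601 -0.1354 -0.3941]
  T[3,:] = [+0.0000 +0.0473 +0.2261 -0.1567 -0.4245 -0.1098]
  T[4,:] = [+0.0000 +0.0507 +0.2666 -0.1469 -0.2596 +0.1544]
  T[5,:] = [+0.0000 -0.0494 -0.2019 +0.3299 +0.0690 -0.0318]
eigenvalue magnitudes: 0.7379, 0.2413, 0.2413, 0.2012, 0.0127, 0.0000.
ρ = 0.7379; 0.7379 < 1 ⇒ converges.

yes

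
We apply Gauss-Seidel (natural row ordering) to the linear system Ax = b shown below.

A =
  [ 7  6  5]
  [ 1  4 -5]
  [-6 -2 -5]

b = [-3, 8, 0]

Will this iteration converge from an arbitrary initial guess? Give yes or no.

Split A = D + L + U, D = diag(7, 4, -5).
GS T = -(D+L)⁻¹U: row 0 first, T[0,2] = -(5)/(7) = -0.7143; later rows by forward substitution.
  T[0,:] = [+0.0000, -0.8571, -0.7143]
  T[1,:] = [+0.0000, +0.2143, +1.4286]
  T[2,:] = [+0.0000, +0.9429, +0.2857]
|eigenvalues of T|: 1.4111, 0.9111, 0.0000.
ρ = 1.4111; 1.4111 > 1: divergent.

no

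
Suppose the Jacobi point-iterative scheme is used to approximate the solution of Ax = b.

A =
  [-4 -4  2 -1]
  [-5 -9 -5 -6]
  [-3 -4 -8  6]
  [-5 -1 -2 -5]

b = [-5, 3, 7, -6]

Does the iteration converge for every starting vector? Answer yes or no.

Write A = D+L+U with D = diag(-4, -9, -8, -5).
Jacobi: T = -D⁻¹(L+U), T[3,1] = -(-1)/(-5) = -0.2000; T[3,3] = 0.
  T[0,:] = [+0.0000 -1.0000 +0.5000 -0.2500]
  T[1,:] = [-0.5556 +0.0000 -0.5556 -0.6667]
  T[2,:] = [-0.3750 -0.5000 +0.0000 +0.7500]
  T[3,:] = [-1.0000 -0.2000 -0.4000 +0.0000]
|roots of det(T-λI)|: 1.2392, 1.0505, 1.0505, 0.2056.
ρ = 1.2392; 1.2392 > 1 ⇒ diverges.

no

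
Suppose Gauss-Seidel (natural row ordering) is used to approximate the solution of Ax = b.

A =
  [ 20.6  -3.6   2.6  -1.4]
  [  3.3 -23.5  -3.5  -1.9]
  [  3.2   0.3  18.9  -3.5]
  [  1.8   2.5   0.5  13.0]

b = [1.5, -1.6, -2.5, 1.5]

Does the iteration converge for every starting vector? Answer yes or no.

yes

Diagonal D = diag(20.6, -23.5, 18.9, 13); L, U strict lower/upper.
GS T = -(D+L)⁻¹U: row 0 first, T[0,3] = -(-1.4)/(20.6) = +0.0680; later rows by forward substitution.
  T[0,:] = [+0.0000  +0.1748  -0.1262  +0.0680]
  T[1,:] = [+0.0000  +0.0245  -0.1667  -0.0713]
  T[2,:] = [+0.0000  -0.0300  +0.0240  +0.1748]
  T[3,:] = [+0.0000  -0.0278  +0.0486  -0.0024]
|roots of det(T-λI)|: 0.1631, 0.0640, 0.0640, 0.0000.
ρ = 0.1631; 0.1631 < 1 ⇒ converges.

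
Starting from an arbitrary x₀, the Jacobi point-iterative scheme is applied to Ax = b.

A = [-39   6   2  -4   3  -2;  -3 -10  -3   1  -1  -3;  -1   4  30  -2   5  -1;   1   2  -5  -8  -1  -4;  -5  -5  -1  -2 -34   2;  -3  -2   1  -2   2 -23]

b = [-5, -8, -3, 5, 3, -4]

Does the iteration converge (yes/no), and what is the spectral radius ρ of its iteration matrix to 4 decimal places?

yes, ρ = 0.3891

Split A = D + L + U, D = diag(-39, -10, 30, -8, -34, -23).
Jacobi: T = -D⁻¹(L+U), T[1,4] = -(-1)/(-10) = -0.1000; T[1,1] = 0.
  T[0,:] = [+0.0000 +0.1538 +0.0513 -0.1026 +0.0769 -0.0513]
  T[1,:] = [-0.3000 +0.0000 -0.3000 +0.1000 -0.1000 -0.3000]
  T[2,:] = [+0.0333 -0.1333 +0.0000 +0.0667 -0.1667 +0.0333]
  T[3,:] = [+0.1250 +0.2500 -0.6250 +0.0000 -0.1250 -0.5000]
  T[4,:] = [-0.1471 -0.1471 -0.0294 -0.0588 +0.0000 +0.0588]
  T[5,:] = [-0.1304 -0.0870 +0.0435 -0.0870 +0.0870 +0.0000]
|roots of det(T-λI)|: 0.3891, 0.2809, 0.2809, 0.2485, 0.1442, 0.0635.
spectral radius ρ = 0.3891; 0.3891 < 1, so it converges for any x₀.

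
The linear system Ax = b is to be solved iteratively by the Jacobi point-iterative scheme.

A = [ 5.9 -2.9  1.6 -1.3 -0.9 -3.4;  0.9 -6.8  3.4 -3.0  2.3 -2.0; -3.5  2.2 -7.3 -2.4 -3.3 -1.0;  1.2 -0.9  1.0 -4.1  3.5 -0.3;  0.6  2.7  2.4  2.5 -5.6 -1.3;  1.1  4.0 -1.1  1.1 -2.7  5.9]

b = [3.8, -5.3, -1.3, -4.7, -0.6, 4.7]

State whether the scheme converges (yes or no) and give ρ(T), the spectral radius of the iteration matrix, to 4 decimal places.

Write A = D+L+U with D = diag(5.9, -6.8, -7.3, -4.1, -5.6, 5.9).
Jacobi T = -D⁻¹(L+U): T[4,0] = -(0.6)/(-5.6) = +0.1071; T[4,4] = 0.
  T[0,:] = [+0.0000 +0.4915 -0.2712 +0.2203 +0.1525 +0.5763]
  T[1,:] = [+0.1324 +0.0000 +0.5000 -0.4412 +0.3382 -0.2941]
  T[2,:] = [-0.4795 +0.3014 +0.0000 -0.3288 -0.4521 -0.1370]
  T[3,:] = [+0.2927 -0.2195 +0.2439 +0.0000 +0.8537 -0.0732]
  T[4,:] = [+0.1071 +0.4821 +0.4286 +0.4464 +0.0000 -0.2321]
  T[5,:] = [-0.1864 -0.6780 +0.1864 -0.1864 +0.4576 +0.0000]
eigenvalue magnitudes: 1.1253, 0.8180, 0.8180, 0.3901, 0.3713, 0.3713.
ρ(T) = max|λ| = 1.1253; 1.1253 > 1, so it fails to converge.

no, ρ = 1.1253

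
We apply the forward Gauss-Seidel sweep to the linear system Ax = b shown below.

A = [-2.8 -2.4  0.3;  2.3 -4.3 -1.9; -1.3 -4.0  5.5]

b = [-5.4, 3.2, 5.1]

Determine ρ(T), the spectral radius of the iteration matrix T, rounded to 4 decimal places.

0.8218

A = D + L + U where D = diag(-2.8, -4.3, 5.5).
GS T = -(D+L)⁻¹U: row 0 first, T[0,2] = -(0.3)/(-2.8) = +0.1071; later rows by forward substitution.
  T[0,:] = [+0.0000 -0.8571 +0.1071]
  T[1,:] = [+0.0000 -0.4585 -0.3846]
  T[2,:] = [+0.0000 -0.5360 -0.2543]
moduli |λ_i(T)| = 0.8218, 0.1089, 0.0000.
ρ = 0.8218; 0.8218 < 1 ⇒ converges.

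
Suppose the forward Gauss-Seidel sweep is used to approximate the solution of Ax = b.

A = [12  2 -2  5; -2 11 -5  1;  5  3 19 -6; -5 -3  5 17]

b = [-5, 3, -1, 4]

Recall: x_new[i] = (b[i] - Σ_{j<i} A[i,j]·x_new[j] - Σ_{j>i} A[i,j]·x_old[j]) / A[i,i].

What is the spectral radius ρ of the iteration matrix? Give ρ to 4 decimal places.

0.5713

Write A = D+L+U with D = diag(12, 11, 19, 17).
Gauss-Seidel: T = -(D+L)⁻¹U, row 0 first, T[0,3] = -(5)/(12) = -0.4167; later rows by forward substitution.
  T[0,:] = [+0.0000 -0.1667 +0.1667 -0.4167]
  T[1,:] = [+0.0000 -0.0303 +0.4848 -0.1667]
  T[2,:] = [+0.0000 +0.0486 -0.1204 +0.4518]
  T[3,:] = [+0.0000 -0.0687 +0.1700 -0.2848]
|λ(T)| sorted: 0.5713, 0.1110, 0.1110, 0.0000.
spectral radius ρ = 0.5713; 0.5713 < 1: convergent.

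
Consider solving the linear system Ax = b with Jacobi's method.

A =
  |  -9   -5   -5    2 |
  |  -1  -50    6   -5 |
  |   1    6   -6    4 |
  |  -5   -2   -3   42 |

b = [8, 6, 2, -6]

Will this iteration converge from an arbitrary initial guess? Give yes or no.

yes

Split A = D + L + U, D = diag(-9, -50, -6, 42).
Jacobi T = -D⁻¹(L+U): T[0,1] = -(-5)/(-9) = -0.5556; T[0,0] = 0.
  T[0,:] = [+0.0000, -0.5556, -0.5556, +0.2222]
  T[1,:] = [-0.0200, +0.0000, +0.1200, -0.1000]
  T[2,:] = [+0.1667, +1.0000, +0.0000, +0.6667]
  T[3,:] = [+0.1190, +0.0476, +0.0714, +0.0000]
eigenvalue magnitudes: 0.4318, 0.3159, 0.3159, 0.0444.
spectral radius ρ = 0.4318; 0.4318 < 1, so it converges for any x₀.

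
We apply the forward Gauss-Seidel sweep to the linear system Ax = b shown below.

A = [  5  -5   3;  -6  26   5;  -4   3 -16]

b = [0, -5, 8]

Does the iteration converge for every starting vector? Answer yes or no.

yes

Let D = diag(5, 26, -16); L, U the strict triangles.
Gauss-Seidel: T = -(D+L)⁻¹U, row 0 first, T[0,1] = -(-5)/(5) = +1.0000; later rows by forward substitution.
  T[0,:] = [+0.0000 +1.0000 -0.6000]
  T[1,:] = [+0.0000 +0.2308 -0.3308]
  T[2,:] = [+0.0000 -0.2067 +0.0880]
|roots of det(T-λI)|: 0.4304, 0.1117, 0.0000.
spectral radius ρ = 0.4304; 0.4304 < 1 ⇒ converges.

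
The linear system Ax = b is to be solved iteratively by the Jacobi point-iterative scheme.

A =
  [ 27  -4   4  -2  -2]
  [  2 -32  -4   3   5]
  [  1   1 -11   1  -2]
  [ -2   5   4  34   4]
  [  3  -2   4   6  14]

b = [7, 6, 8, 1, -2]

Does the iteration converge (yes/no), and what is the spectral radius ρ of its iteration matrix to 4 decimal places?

yes, ρ = 0.3550

Let D = diag(27, -32, -11, 34, 14); L, U the strict triangles.
T_J = -D⁻¹(L+U): T[2,1] = -(1)/(-11) = +0.0909; T[2,2] = 0.
  T[0,:] = [+0.0000  +0.1481  -0.1481  +0.0741  +0.0741]
  T[1,:] = [+0.0625  +0.0000  -0.1250  +0.0938  +0.1562]
  T[2,:] = [+0.0909  +0.0909  +0.0000  +0.0909  -0.1818]
  T[3,:] = [+0.0588  -0.1471  -0.1176  +0.0000  -0.1176]
  T[4,:] = [-0.2143  +0.1429  -0.2857  -0.4286  +0.0000]
|roots of det(T-λI)|: 0.3550, 0.2718, 0.2076, 0.2076, 0.0789.
spectral radius ρ = 0.3550; 0.3550 < 1: convergent.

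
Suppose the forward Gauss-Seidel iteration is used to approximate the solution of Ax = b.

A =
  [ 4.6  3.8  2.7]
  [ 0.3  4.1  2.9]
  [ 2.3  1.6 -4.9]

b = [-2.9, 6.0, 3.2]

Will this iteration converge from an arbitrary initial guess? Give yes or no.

yes

A = D + L + U where D = diag(4.6, 4.1, -4.9).
Gauss-Seidel: T = -(D+L)⁻¹U, row 0 first, T[0,2] = -(2.7)/(4.6) = -0.5870; later rows by forward substitution.
  T[0,:] = [+0.0000, -0.8261, -0.5870]
  T[1,:] = [+0.0000, +0.0604, -0.6644]
  T[2,:] = [+0.0000, -0.3680, -0.4924]
eigenvalue magnitudes: 0.7825, 0.3505, 0.0000.
spectral radius ρ = 0.7825; 0.7825 < 1: convergent.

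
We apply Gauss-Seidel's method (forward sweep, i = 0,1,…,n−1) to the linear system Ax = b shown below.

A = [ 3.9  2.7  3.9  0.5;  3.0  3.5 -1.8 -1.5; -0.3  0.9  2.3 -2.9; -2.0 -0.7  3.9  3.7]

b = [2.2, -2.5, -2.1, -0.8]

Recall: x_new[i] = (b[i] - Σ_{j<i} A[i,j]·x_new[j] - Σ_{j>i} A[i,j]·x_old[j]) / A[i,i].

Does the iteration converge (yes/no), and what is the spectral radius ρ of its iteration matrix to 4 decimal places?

no, ρ = 1.4802

Split A = D + L + U, D = diag(3.9, 3.5, 2.3, 3.7).
Gauss-Seidel: T = -(D+L)⁻¹U, row 0 first, T[0,2] = -(3.9)/(3.9) = -1.0000; later rows by forward substitution.
  T[0,:] = [+0.0000, -0.6923, -1.0000, -0.1282]
  T[1,:] = [+0.0000, +0.5934, +1.3714, +0.5385]
  T[2,:] = [+0.0000, -0.3225, -0.6671, +1.0334]
  T[3,:] = [+0.0000, +0.0780, +0.4221, -1.0567]
eigenvalue magnitudes: 1.4802, 0.4049, 0.4049, 0.0000.
ρ(T) = max|λ| = 1.4802; 1.4802 > 1, so it fails to converge.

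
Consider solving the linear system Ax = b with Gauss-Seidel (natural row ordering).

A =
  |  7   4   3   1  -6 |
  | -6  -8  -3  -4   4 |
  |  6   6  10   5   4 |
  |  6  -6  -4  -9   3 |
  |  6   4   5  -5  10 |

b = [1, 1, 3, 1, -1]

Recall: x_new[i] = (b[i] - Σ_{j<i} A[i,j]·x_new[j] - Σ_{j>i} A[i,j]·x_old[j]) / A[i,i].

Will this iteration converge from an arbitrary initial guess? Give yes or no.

Split A = D + L + U, D = diag(7, -8, 10, -9, 10).
T_GS = -(D+L)⁻¹U: row 0 first, T[0,4] = -(-6)/(7) = +0.8571; later rows by forward substitution.
  T[0,:] = [+0.0000 -0.5714 -0.4286 -0.1429 +0.8571]
  T[1,:] = [+0.0000 +0.4286 -0.0536 -0.3929 -0.1429]
  T[2,:] = [+0.0000 +0.0857 +0.2893 -0.1786 -0.8286]
  T[3,:] = [+0.0000 -0.7048 -0.3786 +0.2460 +1.3683]
  T[4,:] = [+0.0000 -0.2238 -0.0554 +0.4552 +0.6413]
eigenvalue magnitudes: 1.5757, 0.4323, 0.3787, 0.0831, 0.0000.
spectral radius ρ = 1.5757; 1.5757 > 1 ⇒ diverges.

no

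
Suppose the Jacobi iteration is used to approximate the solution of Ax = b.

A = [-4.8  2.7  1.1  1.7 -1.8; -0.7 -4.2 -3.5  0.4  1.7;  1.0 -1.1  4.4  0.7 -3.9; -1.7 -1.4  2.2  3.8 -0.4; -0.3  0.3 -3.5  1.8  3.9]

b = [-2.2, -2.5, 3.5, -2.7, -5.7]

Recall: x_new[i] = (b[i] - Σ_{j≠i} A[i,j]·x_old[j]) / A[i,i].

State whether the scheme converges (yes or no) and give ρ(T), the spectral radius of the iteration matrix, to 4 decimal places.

A = D + L + U where D = diag(-4.8, -4.2, 4.4, 3.8, 3.9).
T_J = -D⁻¹(L+U): T[1,3] = -(0.4)/(-4.2) = +0.0952; T[1,1] = 0.
  T[0,:] = [+0.0000  +0.5625  +0.2292  +0.3542  -0.3750]
  T[1,:] = [-0.1667  +0.0000  -0.8333  +0.0952  +0.4048]
  T[2,:] = [-0.2273  +0.2500  +0.0000  -0.1591  +0.8864]
  T[3,:] = [+0.4474  +0.3684  -0.5789  +0.0000  +0.1053]
  T[4,:] = [+0.0769  -0.0769  +0.8974  -0.4615  +0.0000]
|roots of det(T-λI)|: 1.1253, 0.7688, 0.7688, 0.2824, 0.2824.
ρ = 1.1253; 1.1253 > 1 ⇒ diverges.

no, ρ = 1.1253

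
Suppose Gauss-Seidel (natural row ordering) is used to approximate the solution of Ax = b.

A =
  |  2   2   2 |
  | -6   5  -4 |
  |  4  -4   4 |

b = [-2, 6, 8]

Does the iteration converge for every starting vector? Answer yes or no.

no

Split A = D + L + U, D = diag(2, 5, 4).
Gauss-Seidel: T = -(D+L)⁻¹U, row 0 first, T[0,1] = -(2)/(2) = -1.0000; later rows by forward substitution.
  T[0,:] = [+0.0000, -1.0000, -1.0000]
  T[1,:] = [+0.0000, -1.2000, -0.4000]
  T[2,:] = [+0.0000, -0.2000, +0.6000]
|λ(T)| sorted: 1.2434, 0.6434, 0.0000.
spectral radius ρ = 1.2434; 1.2434 > 1, so it fails to converge.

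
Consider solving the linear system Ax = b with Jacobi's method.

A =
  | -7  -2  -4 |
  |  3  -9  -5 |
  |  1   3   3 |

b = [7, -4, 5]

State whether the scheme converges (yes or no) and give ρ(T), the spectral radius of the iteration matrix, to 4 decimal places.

Split A = D + L + U, D = diag(-7, -9, 3).
Jacobi: T = -D⁻¹(L+U), T[1,2] = -(-5)/(-9) = -0.5556; T[1,1] = 0.
  T[0,:] = [+0.0000  -0.2857  -0.5714]
  T[1,:] = [+0.3333  +0.0000  -0.5556]
  T[2,:] = [-0.3333  -1.0000  +0.0000]
moduli |λ_i(T)| = 0.8968, 0.6667, 0.2301.
ρ(T) = max|λ| = 0.8968; 0.8968 < 1: convergent.

yes, ρ = 0.8968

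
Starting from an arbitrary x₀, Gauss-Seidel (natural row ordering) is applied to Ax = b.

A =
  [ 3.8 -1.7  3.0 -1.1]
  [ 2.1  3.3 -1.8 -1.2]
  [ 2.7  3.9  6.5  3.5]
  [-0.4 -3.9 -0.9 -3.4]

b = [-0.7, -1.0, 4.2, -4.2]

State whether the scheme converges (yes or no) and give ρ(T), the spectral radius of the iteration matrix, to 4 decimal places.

Write A = D+L+U with D = diag(3.8, 3.3, 6.5, -3.4).
Gauss-Seidel: T = -(D+L)⁻¹U, row 0 first, T[0,2] = -(3)/(3.8) = -0.7895; later rows by forward substitution.
  T[0,:] = [+0.0000, +0.4474, -0.7895, +0.2895]
  T[1,:] = [+0.0000, -0.2847, +1.0478, +0.1794]
  T[2,:] = [+0.0000, -0.0150, -0.3008, -0.7664]
  T[3,:] = [+0.0000, +0.2779, -1.0294, -0.0370]
eigenvalue magnitudes: 1.2056, 0.6043, 0.0212, 0.0000.
ρ = 1.2056; 1.2056 > 1: divergent.

no, ρ = 1.2056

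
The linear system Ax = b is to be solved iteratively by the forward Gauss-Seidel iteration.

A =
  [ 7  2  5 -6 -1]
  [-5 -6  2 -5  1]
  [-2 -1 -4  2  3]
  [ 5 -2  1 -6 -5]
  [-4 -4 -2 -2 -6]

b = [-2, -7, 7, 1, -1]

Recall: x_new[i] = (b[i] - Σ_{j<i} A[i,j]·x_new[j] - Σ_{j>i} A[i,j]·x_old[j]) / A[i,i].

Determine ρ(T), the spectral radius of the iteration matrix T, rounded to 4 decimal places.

Let D = diag(7, -6, -4, -6, -6); L, U the strict triangles.
T_GS = -(D+L)⁻¹U: row 0 first, T[0,3] = -(-6)/(7) = +0.8571; later rows by forward substitution.
  T[0,:] = [+0.0000 -0.2857 -0.7143 +0.8571 +0.1429]
  T[1,:] = [+0.0000 +0.2381 +0.9286 -1.5476 +0.0476]
  T[2,:] = [+0.0000 +0.0833 +0.1250 +0.4583 +0.6667]
  T[3,:] = [+0.0000 -0.3036 -0.8839 +1.3065 -0.6190]
  T[4,:] = [+0.0000 +0.1052 +0.1101 -0.1280 -0.1429]
|eigenvalues of T|: 1.5295, 0.2959, 0.2418, 0.2418, 0.0000.
spectral radius ρ = 1.5295; 1.5295 > 1 ⇒ diverges.

1.5295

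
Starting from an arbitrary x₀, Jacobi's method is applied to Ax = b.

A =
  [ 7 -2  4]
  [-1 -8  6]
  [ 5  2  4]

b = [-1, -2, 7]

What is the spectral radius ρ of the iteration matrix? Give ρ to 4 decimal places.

0.8207

Diagonal D = diag(7, -8, 4); L, U strict lower/upper.
Jacobi T = -D⁻¹(L+U): T[1,2] = -(6)/(-8) = +0.7500; T[1,1] = 0.
  T[0,:] = [+0.0000 +0.2857 -0.5714]
  T[1,:] = [-0.1250 +0.0000 +0.7500]
  T[2,:] = [-1.2500 -0.5000 +0.0000]
eigenvalue magnitudes: 0.8207, 0.6082, 0.6082.
spectral radius ρ = 0.8207; 0.8207 < 1, so it converges for any x₀.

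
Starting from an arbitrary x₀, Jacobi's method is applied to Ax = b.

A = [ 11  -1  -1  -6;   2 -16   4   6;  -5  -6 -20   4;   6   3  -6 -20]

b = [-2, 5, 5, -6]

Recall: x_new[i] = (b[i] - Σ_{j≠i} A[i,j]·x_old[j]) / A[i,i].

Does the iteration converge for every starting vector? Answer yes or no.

yes

Let D = diag(11, -16, -20, -20); L, U the strict triangles.
Jacobi: T = -D⁻¹(L+U), T[1,2] = -(4)/(-16) = +0.2500; T[1,1] = 0.
  T[0,:] = [+0.0000, +0.0909, +0.0909, +0.5455]
  T[1,:] = [+0.1250, +0.0000, +0.2500, +0.3750]
  T[2,:] = [-0.2500, -0.3000, +0.0000, +0.2000]
  T[3,:] = [+0.3000, +0.1500, -0.3000, +0.0000]
|eigenvalues of T|: 0.5533, 0.4068, 0.4068, 0.1796.
ρ(T) = max|λ| = 0.5533; 0.5533 < 1: convergent.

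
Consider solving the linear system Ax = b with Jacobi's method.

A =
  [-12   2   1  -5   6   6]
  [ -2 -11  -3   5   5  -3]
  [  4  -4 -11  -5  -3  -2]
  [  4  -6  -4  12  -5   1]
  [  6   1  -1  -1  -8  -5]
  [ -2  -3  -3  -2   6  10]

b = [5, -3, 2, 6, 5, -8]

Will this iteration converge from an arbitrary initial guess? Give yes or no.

no

Diagonal D = diag(-12, -11, -11, 12, -8, 10); L, U strict lower/upper.
T_J = -D⁻¹(L+U): T[5,4] = -(6)/(10) = -0.6000; T[5,5] = 0.
  T[0,:] = [+0.0000 +0.1667 +0.0833 -0.4167 +0.5000 +0.5000]
  T[1,:] = [-0.1818 +0.0000 -0.2727 +0.4545 +0.4545 -0.2727]
  T[2,:] = [+0.3636 -0.3636 +0.0000 -0.4545 -0.2727 -0.1818]
  T[3,:] = [-0.3333 +0.5000 +0.3333 +0.0000 +0.4167 -0.0833]
  T[4,:] = [+0.7500 +0.1250 -0.1250 -0.1250 +0.0000 -0.6250]
  T[5,:] = [+0.2000 +0.3000 +0.3000 +0.2000 -0.6000 +0.0000]
|roots of det(T-λI)|: 1.1656, 0.7064, 0.3961, 0.3951, 0.3951, 0.3032.
ρ(T) = max|λ| = 1.1656; 1.1656 > 1 ⇒ diverges.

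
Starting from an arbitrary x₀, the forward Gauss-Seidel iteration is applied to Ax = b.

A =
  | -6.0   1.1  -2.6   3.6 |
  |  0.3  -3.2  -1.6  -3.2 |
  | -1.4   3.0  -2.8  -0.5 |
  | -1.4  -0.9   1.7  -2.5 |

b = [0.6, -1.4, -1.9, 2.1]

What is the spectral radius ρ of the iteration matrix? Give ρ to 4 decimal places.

Split A = D + L + U, D = diag(-6, -3.2, -2.8, -2.5).
Gauss-Seidel: T = -(D+L)⁻¹U, row 0 first, T[0,3] = -(3.6)/(-6) = +0.6000; later rows by forward substitution.
  T[0,:] = [+0.0000  +0.1833  -0.4333  +0.6000]
  T[1,:] = [+0.0000  +0.0172  -0.5406  -0.9438]
  T[2,:] = [+0.0000  -0.0733  -0.3626  -1.4897]
  T[3,:] = [+0.0000  -0.1587  +0.1907  -1.0093]
|λ(T)| sorted: 0.8571, 0.4751, 0.0225, 0.0000.
ρ = 0.8571; 0.8571 < 1: convergent.

0.8571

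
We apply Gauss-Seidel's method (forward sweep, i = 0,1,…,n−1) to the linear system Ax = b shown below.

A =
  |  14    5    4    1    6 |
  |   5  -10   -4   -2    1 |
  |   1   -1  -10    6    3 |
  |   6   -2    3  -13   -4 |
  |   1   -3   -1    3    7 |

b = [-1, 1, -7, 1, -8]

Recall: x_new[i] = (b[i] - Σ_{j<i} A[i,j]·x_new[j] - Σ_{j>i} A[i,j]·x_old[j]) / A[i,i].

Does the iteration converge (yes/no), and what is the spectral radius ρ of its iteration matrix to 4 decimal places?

Diagonal D = diag(14, -10, -10, -13, 7); L, U strict lower/upper.
GS T = -(D+L)⁻¹U: row 0 first, T[0,1] = -(5)/(14) = -0.3571; later rows by forward substitution.
  T[0,:] = [+0.0000  -0.3571  -0.2857  -0.0714  -0.4286]
  T[1,:] = [+0.0000  -0.1786  -0.5429  -0.2357  -0.1143]
  T[2,:] = [+0.0000  -0.0179  +0.0257  +0.6164  +0.2686]
  T[3,:] = [+0.0000  -0.1415  -0.0424  +0.1455  -0.4259]
  T[4,:] = [+0.0000  +0.0326  -0.1700  -0.0651  +0.2332]
eigenvalue magnitudes: 0.5455, 0.3701, 0.3701, 0.0504, 0.0000.
ρ(T) = max|λ| = 0.5455; 0.5455 < 1: convergent.

yes, ρ = 0.5455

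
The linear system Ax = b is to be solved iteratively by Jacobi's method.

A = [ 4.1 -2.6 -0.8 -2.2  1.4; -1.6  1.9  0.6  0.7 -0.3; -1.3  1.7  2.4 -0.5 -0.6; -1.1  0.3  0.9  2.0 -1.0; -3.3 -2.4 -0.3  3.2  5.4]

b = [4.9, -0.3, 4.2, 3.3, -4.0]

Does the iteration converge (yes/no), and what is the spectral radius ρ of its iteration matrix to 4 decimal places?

Split A = D + L + U, D = diag(4.1, 1.9, 2.4, 2, 5.4).
Jacobi T = -D⁻¹(L+U): T[4,0] = -(-3.3)/(5.4) = +0.6111; T[4,4] = 0.
  T[0,:] = [+0.0000  +0.6341  +0.1951  +0.5366  -0.3415]
  T[1,:] = [+0.8421  +0.0000  -0.3158  -0.3684  +0.1579]
  T[2,:] = [+0.5417  -0.7083  +0.0000  +0.2083  +0.2500]
  T[3,:] = [+0.5500  -0.1500  -0.4500  +0.0000  +0.5000]
  T[4,:] = [+0.6111  +0.4444  +0.0556  -0.5926  +0.0000]
|eigenvalues of T|: 1.1775, 0.7207, 0.5629, 0.5629, 0.3329.
ρ(T) = max|λ| = 1.1775; 1.1775 > 1: divergent.

no, ρ = 1.1775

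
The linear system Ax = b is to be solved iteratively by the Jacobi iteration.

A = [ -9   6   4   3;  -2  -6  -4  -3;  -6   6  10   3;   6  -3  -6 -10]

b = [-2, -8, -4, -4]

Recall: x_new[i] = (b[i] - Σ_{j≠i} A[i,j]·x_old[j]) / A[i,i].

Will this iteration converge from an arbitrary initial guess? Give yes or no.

no

A = D + L + U where D = diag(-9, -6, 10, -10).
T_J = -D⁻¹(L+U): T[1,0] = -(-2)/(-6) = -0.3333; T[1,1] = 0.
  T[0,:] = [+0.0000 +0.6667 +0.4444 +0.3333]
  T[1,:] = [-0.3333 +0.0000 -0.6667 -0.5000]
  T[2,:] = [+0.6000 -0.6000 +0.0000 -0.3000]
  T[3,:] = [+0.6000 -0.3000 -0.6000 +0.0000]
|roots of det(T-λI)|: 1.2995, 0.5903, 0.5903, 0.4123.
ρ = 1.2995; 1.2995 > 1: divergent.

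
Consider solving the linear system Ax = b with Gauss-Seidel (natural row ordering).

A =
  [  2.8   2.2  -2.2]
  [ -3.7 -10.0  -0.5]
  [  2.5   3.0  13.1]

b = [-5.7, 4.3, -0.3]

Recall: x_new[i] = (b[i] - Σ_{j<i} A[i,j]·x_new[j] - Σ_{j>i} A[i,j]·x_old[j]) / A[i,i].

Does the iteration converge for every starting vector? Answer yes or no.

yes

Diagonal D = diag(2.8, -10, 13.1); L, U strict lower/upper.
GS T = -(D+L)⁻¹U: row 0 first, T[0,1] = -(2.2)/(2.8) = -0.7857; later rows by forward substitution.
  T[0,:] = [+0.0000  -0.7857  +0.7857]
  T[1,:] = [+0.0000  +0.2907  -0.3407]
  T[2,:] = [+0.0000  +0.0834  -0.0719]
eigenvalue magnitudes: 0.1763, 0.0425, 0.0000.
ρ = 0.1763; 0.1763 < 1: convergent.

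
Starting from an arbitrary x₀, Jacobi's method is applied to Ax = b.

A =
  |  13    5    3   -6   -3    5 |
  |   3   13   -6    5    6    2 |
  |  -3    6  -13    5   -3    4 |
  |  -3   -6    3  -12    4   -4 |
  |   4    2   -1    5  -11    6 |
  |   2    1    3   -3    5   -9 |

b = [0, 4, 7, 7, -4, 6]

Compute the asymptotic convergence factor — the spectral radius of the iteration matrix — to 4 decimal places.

1.1634

A = D + L + U where D = diag(13, 13, -13, -12, -11, -9).
Jacobi T = -D⁻¹(L+U): T[3,4] = -(4)/(-12) = +0.3333; T[3,3] = 0.
  T[0,:] = [+0.0000, -0.3846, -0.2308, +0.4615, +0.2308, -0.3846]
  T[1,:] = [-0.2308, +0.0000, +0.4615, -0.3846, -0.4615, -0.1538]
  T[2,:] = [-0.2308, +0.4615, +0.0000, +0.3846, -0.2308, +0.3077]
  T[3,:] = [-0.2500, -0.5000, +0.2500, +0.0000, +0.3333, -0.3333]
  T[4,:] = [+0.3636, +0.1818, -0.0909, +0.4545, +0.0000, +0.5455]
  T[5,:] = [+0.2222, +0.1111, +0.3333, -0.3333, +0.5556, +0.0000]
|roots of det(T-λI)|: 1.1634, 0.8452, 0.5379, 0.3923, 0.3923, 0.3893.
ρ = 1.1634; 1.1634 > 1 ⇒ diverges.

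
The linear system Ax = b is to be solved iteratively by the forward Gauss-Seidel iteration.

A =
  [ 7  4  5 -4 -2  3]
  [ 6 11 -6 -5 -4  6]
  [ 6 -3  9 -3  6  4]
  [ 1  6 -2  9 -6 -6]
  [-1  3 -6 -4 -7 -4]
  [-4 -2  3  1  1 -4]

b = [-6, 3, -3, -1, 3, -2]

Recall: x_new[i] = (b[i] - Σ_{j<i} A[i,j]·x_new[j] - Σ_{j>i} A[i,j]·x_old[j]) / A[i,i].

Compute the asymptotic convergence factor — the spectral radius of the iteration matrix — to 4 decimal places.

1.5395

Write A = D+L+U with D = diag(7, 11, 9, 9, -7, -4).
Gauss-Seidel: T = -(D+L)⁻¹U, row 0 first, T[0,1] = -(4)/(7) = -0.5714; later rows by forward substitution.
  T[0,:] = [+0.0000, -0.5714, -0.7143, +0.5714, +0.2857, -0.4286]
  T[1,:] = [+0.0000, +0.3117, +0.9351, +0.1429, +0.2078, -0.3117]
  T[2,:] = [+0.0000, +0.4848, +0.7879, +0.0000, -0.7879, -0.2626]
  T[3,:] = [+0.0000, -0.0366, -0.3689, -0.1587, +0.3213, +0.8637]
  T[4,:] = [+0.0000, -0.1795, +0.0383, +0.0703, +0.5400, -0.9122]
  T[5,:] = [+0.0000, +0.7252, +0.7550, -0.6650, -0.7652, +0.3753]
|λ(T)| sorted: 1.5395, 0.7537, 0.7537, 0.3448, 0.1313, 0.0000.
ρ(T) = max|λ| = 1.5395; 1.5395 > 1 ⇒ diverges.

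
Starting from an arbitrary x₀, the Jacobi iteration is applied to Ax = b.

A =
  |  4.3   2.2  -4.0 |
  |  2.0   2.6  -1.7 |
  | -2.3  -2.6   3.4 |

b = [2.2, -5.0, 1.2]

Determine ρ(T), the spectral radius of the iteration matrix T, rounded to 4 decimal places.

1.4358

Write A = D+L+U with D = diag(4.3, 2.6, 3.4).
T_J = -D⁻¹(L+U): T[2,1] = -(-2.6)/(3.4) = +0.7647; T[2,2] = 0.
  T[0,:] = [+0.0000  -0.5116  +0.9302]
  T[1,:] = [-0.7692  +0.0000  +0.6538]
  T[2,:] = [+0.6765  +0.7647  +0.0000]
|eigenvalues of T|: 1.4358, 0.7340, 0.7340.
ρ = 1.4358; 1.4358 > 1 ⇒ diverges.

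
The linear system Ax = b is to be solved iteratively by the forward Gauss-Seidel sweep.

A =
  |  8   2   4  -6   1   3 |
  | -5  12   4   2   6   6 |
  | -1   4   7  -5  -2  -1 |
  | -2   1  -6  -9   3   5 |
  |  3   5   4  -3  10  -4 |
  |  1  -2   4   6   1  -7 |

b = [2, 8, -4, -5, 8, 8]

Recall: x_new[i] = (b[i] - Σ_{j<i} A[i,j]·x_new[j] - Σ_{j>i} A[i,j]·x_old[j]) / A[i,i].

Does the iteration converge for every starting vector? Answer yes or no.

A = D + L + U where D = diag(8, 12, 7, -9, 10, -7).
GS T = -(D+L)⁻¹U: row 0 first, T[0,2] = -(4)/(8) = -0.5000; later rows by forward substitution.
  T[0,:] = [+0.0000  -0.2500  -0.5000  +0.7500  -0.1250  -0.3750]
  T[1,:] = [+0.0000  -0.1042  -0.5417  +0.1458  -0.5521  -0.6562]
  T[2,:] = [+0.0000  +0.0238  +0.2381  +0.7381  +0.5833  +0.4643]
  T[3,:] = [+0.0000  +0.0281  -0.1078  -0.6425  -0.0891  +0.2564]
  T[4,:] = [+0.0000  +0.1260  +0.2933  -0.7859  +0.0535  +0.7318]
  T[5,:] = [+0.0000  +0.0497  +0.1689  -0.1758  +0.4045  +0.7236]
moduli |λ_i(T)| = 1.1382, 0.6877, 0.1325, 0.1045, 0.1045, 0.0000.
ρ(T) = max|λ| = 1.1382; 1.1382 > 1: divergent.

no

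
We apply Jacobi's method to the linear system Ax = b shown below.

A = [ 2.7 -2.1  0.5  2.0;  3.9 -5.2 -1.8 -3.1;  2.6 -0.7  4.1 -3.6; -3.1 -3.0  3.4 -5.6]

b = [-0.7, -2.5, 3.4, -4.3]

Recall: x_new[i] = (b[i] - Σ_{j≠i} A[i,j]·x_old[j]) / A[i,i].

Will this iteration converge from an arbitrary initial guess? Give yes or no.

no

Write A = D+L+U with D = diag(2.7, -5.2, 4.1, -5.6).
T_J = -D⁻¹(L+U): T[1,3] = -(-3.1)/(-5.2) = -0.5962; T[1,1] = 0.
  T[0,:] = [+0.0000, +0.7778, -0.1852, -0.7407]
  T[1,:] = [+0.7500, +0.0000, -0.3462, -0.5962]
  T[2,:] = [-0.6341, +0.1707, +0.0000, +0.8780]
  T[3,:] = [-0.5536, -0.5357, +0.6071, +0.0000]
|λ(T)| sorted: 1.6289, 0.8036, 0.8036, 0.0661.
ρ = 1.6289; 1.6289 > 1: divergent.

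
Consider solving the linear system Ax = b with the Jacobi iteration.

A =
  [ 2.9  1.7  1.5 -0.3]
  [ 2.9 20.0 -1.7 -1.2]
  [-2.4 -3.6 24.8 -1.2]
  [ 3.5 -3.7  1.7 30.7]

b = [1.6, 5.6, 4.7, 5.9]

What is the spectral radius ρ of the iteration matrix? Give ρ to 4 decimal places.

Write A = D+L+U with D = diag(2.9, 20, 24.8, 30.7).
T_J = -D⁻¹(L+U): T[1,2] = -(-1.7)/(20) = +0.0850; T[1,1] = 0.
  T[0,:] = [+0.0000 -0.5862 -0.5172 +0.1034]
  T[1,:] = [-0.1450 +0.0000 +0.0850 +0.0600]
  T[2,:] = [+0.0968 +0.1452 +0.0000 +0.0484]
  T[3,:] = [-0.1140 +0.1205 -0.0554 +0.0000]
moduli |λ_i(T)| = 0.3131, 0.2091, 0.1904, 0.1904.
ρ = 0.3131; 0.3131 < 1, so it converges for any x₀.

0.3131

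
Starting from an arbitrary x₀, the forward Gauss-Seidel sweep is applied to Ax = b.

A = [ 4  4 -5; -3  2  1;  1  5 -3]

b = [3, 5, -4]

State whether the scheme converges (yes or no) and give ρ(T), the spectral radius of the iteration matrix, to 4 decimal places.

no, ρ = 1.3333

Let D = diag(4, 2, -3); L, U the strict triangles.
Gauss-Seidel: T = -(D+L)⁻¹U, row 0 first, T[0,1] = -(4)/(4) = -1.0000; later rows by forward substitution.
  T[0,:] = [+0.0000  -1.0000  +1.2500]
  T[1,:] = [+0.0000  -1.5000  +1.3750]
  T[2,:] = [+0.0000  -2.8333  +2.7083]
|λ(T)| sorted: 1.3333, 0.1250, 0.0000.
ρ = 1.3333; 1.3333 > 1: divergent.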